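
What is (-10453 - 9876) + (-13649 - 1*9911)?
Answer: -43889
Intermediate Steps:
(-10453 - 9876) + (-13649 - 1*9911) = -20329 + (-13649 - 9911) = -20329 - 23560 = -43889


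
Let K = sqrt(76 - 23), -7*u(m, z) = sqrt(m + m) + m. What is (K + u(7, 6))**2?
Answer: (7 + sqrt(14) - 7*sqrt(53))**2/49 ≈ 33.012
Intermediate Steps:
u(m, z) = -m/7 - sqrt(2)*sqrt(m)/7 (u(m, z) = -(sqrt(m + m) + m)/7 = -(sqrt(2*m) + m)/7 = -(sqrt(2)*sqrt(m) + m)/7 = -(m + sqrt(2)*sqrt(m))/7 = -m/7 - sqrt(2)*sqrt(m)/7)
K = sqrt(53) ≈ 7.2801
(K + u(7, 6))**2 = (sqrt(53) + (-1/7*7 - sqrt(2)*sqrt(7)/7))**2 = (sqrt(53) + (-1 - sqrt(14)/7))**2 = (-1 + sqrt(53) - sqrt(14)/7)**2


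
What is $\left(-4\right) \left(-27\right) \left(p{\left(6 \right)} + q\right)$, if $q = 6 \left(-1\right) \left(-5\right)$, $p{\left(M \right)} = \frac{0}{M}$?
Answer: $3240$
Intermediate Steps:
$p{\left(M \right)} = 0$
$q = 30$ ($q = \left(-6\right) \left(-5\right) = 30$)
$\left(-4\right) \left(-27\right) \left(p{\left(6 \right)} + q\right) = \left(-4\right) \left(-27\right) \left(0 + 30\right) = 108 \cdot 30 = 3240$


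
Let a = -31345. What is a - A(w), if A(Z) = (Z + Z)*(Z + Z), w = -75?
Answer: -53845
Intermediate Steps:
A(Z) = 4*Z**2 (A(Z) = (2*Z)*(2*Z) = 4*Z**2)
a - A(w) = -31345 - 4*(-75)**2 = -31345 - 4*5625 = -31345 - 1*22500 = -31345 - 22500 = -53845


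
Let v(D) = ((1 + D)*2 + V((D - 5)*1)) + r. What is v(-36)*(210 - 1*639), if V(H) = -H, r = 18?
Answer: 4719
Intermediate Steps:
v(D) = 25 + D (v(D) = ((1 + D)*2 - (D - 5)) + 18 = ((2 + 2*D) - (-5 + D)) + 18 = ((2 + 2*D) + (5 - D)) + 18 = (7 + D) + 18 = 25 + D)
v(-36)*(210 - 1*639) = (25 - 36)*(210 - 1*639) = -11*(210 - 639) = -11*(-429) = 4719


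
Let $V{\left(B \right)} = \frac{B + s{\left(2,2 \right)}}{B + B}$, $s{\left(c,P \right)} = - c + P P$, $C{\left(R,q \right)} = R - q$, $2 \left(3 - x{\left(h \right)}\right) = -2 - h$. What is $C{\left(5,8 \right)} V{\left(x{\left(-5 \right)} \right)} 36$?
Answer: $-126$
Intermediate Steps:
$x{\left(h \right)} = 4 + \frac{h}{2}$ ($x{\left(h \right)} = 3 - \frac{-2 - h}{2} = 3 + \left(1 + \frac{h}{2}\right) = 4 + \frac{h}{2}$)
$s{\left(c,P \right)} = P^{2} - c$ ($s{\left(c,P \right)} = - c + P^{2} = P^{2} - c$)
$V{\left(B \right)} = \frac{2 + B}{2 B}$ ($V{\left(B \right)} = \frac{B + \left(2^{2} - 2\right)}{B + B} = \frac{B + \left(4 - 2\right)}{2 B} = \left(B + 2\right) \frac{1}{2 B} = \left(2 + B\right) \frac{1}{2 B} = \frac{2 + B}{2 B}$)
$C{\left(5,8 \right)} V{\left(x{\left(-5 \right)} \right)} 36 = \left(5 - 8\right) \frac{2 + \left(4 + \frac{1}{2} \left(-5\right)\right)}{2 \left(4 + \frac{1}{2} \left(-5\right)\right)} 36 = \left(5 - 8\right) \frac{2 + \left(4 - \frac{5}{2}\right)}{2 \left(4 - \frac{5}{2}\right)} 36 = - 3 \frac{2 + \frac{3}{2}}{2 \cdot \frac{3}{2}} \cdot 36 = - 3 \cdot \frac{1}{2} \cdot \frac{2}{3} \cdot \frac{7}{2} \cdot 36 = \left(-3\right) \frac{7}{6} \cdot 36 = \left(- \frac{7}{2}\right) 36 = -126$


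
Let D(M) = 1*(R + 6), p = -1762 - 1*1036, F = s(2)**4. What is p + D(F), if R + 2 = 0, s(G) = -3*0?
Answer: -2794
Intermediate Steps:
s(G) = 0
R = -2 (R = -2 + 0 = -2)
F = 0 (F = 0**4 = 0)
p = -2798 (p = -1762 - 1036 = -2798)
D(M) = 4 (D(M) = 1*(-2 + 6) = 1*4 = 4)
p + D(F) = -2798 + 4 = -2794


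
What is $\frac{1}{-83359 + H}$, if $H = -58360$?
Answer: $- \frac{1}{141719} \approx -7.0562 \cdot 10^{-6}$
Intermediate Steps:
$\frac{1}{-83359 + H} = \frac{1}{-83359 - 58360} = \frac{1}{-141719} = - \frac{1}{141719}$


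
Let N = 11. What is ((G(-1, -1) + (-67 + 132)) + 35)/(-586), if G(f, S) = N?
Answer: -111/586 ≈ -0.18942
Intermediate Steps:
G(f, S) = 11
((G(-1, -1) + (-67 + 132)) + 35)/(-586) = ((11 + (-67 + 132)) + 35)/(-586) = ((11 + 65) + 35)*(-1/586) = (76 + 35)*(-1/586) = 111*(-1/586) = -111/586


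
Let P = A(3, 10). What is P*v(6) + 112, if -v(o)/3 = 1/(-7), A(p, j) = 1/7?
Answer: 5491/49 ≈ 112.06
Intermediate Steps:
A(p, j) = ⅐
v(o) = 3/7 (v(o) = -3/(-7) = -3*(-⅐) = 3/7)
P = ⅐ ≈ 0.14286
P*v(6) + 112 = (⅐)*(3/7) + 112 = 3/49 + 112 = 5491/49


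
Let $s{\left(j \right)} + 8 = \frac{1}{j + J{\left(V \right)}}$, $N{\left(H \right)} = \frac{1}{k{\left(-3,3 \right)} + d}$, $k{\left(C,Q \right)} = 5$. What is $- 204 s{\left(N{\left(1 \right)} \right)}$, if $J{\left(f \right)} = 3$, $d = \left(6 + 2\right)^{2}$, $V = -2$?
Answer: $\frac{81345}{52} \approx 1564.3$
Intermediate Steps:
$d = 64$ ($d = 8^{2} = 64$)
$N{\left(H \right)} = \frac{1}{69}$ ($N{\left(H \right)} = \frac{1}{5 + 64} = \frac{1}{69}$)
$s{\left(j \right)} = -8 + \frac{1}{3 + j}$ ($s{\left(j \right)} = -8 + \frac{1}{j + 3} = -8 + \frac{1}{3 + j}$)
$- 204 s{\left(N{\left(1 \right)} \right)} = - 204 \frac{-23 - \frac{8}{69}}{3 + \frac{1}{69}} = - 204 \frac{-23 - \frac{8}{69}}{\frac{208}{69}} = - 204 \cdot \frac{69}{208} \left(- \frac{1595}{69}\right) = \left(-204\right) \left(- \frac{1595}{208}\right) = \frac{81345}{52}$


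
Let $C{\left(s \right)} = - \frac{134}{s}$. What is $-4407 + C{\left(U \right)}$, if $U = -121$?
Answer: $- \frac{533113}{121} \approx -4405.9$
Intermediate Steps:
$-4407 + C{\left(U \right)} = -4407 - \frac{134}{-121} = -4407 - - \frac{134}{121} = -4407 + \frac{134}{121} = - \frac{533113}{121}$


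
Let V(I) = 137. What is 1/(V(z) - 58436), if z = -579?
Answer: -1/58299 ≈ -1.7153e-5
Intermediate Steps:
1/(V(z) - 58436) = 1/(137 - 58436) = 1/(-58299) = -1/58299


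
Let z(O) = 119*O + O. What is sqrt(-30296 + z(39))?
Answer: 4*I*sqrt(1601) ≈ 160.05*I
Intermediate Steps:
z(O) = 120*O
sqrt(-30296 + z(39)) = sqrt(-30296 + 120*39) = sqrt(-30296 + 4680) = sqrt(-25616) = 4*I*sqrt(1601)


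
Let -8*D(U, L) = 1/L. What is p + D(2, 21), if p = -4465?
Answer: -750121/168 ≈ -4465.0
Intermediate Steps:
D(U, L) = -1/(8*L)
p + D(2, 21) = -4465 - ⅛/21 = -4465 - ⅛*1/21 = -4465 - 1/168 = -750121/168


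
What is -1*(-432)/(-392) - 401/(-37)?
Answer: 17651/1813 ≈ 9.7358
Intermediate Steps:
-1*(-432)/(-392) - 401/(-37) = 432*(-1/392) - 401*(-1/37) = -54/49 + 401/37 = 17651/1813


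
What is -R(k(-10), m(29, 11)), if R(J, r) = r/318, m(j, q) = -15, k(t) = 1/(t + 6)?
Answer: 5/106 ≈ 0.047170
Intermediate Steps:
k(t) = 1/(6 + t)
R(J, r) = r/318 (R(J, r) = r*(1/318) = r/318)
-R(k(-10), m(29, 11)) = -(-15)/318 = -1*(-5/106) = 5/106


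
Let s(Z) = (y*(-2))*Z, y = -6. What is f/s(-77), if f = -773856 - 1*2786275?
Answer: 3560131/924 ≈ 3853.0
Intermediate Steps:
s(Z) = 12*Z (s(Z) = (-6*(-2))*Z = 12*Z)
f = -3560131 (f = -773856 - 2786275 = -3560131)
f/s(-77) = -3560131/(12*(-77)) = -3560131/(-924) = -3560131*(-1/924) = 3560131/924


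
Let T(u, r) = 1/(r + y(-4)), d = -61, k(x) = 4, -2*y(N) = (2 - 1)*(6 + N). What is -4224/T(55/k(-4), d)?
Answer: 261888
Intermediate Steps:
y(N) = -3 - N/2 (y(N) = -(2 - 1)*(6 + N)/2 = -(6 + N)/2 = -3 - N/2)
T(u, r) = 1/(-1 + r) (T(u, r) = 1/(r + (-3 - ½*(-4))) = 1/(r + (-3 + 2)) = 1/(r - 1) = 1/(-1 + r))
-4224/T(55/k(-4), d) = -4224/(1/(-1 - 61)) = -4224/(1/(-62)) = -4224/(-1/62) = -4224*(-62) = 261888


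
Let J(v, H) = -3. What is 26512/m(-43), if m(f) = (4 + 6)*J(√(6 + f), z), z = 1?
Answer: -13256/15 ≈ -883.73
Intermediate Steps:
m(f) = -30 (m(f) = (4 + 6)*(-3) = 10*(-3) = -30)
26512/m(-43) = 26512/(-30) = 26512*(-1/30) = -13256/15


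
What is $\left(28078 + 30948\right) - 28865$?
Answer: $30161$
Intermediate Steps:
$\left(28078 + 30948\right) - 28865 = 59026 - 28865 = 30161$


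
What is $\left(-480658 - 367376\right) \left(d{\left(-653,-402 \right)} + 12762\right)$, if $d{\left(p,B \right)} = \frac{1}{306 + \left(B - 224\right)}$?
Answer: $- \frac{1731617161263}{160} \approx -1.0823 \cdot 10^{10}$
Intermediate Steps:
$d{\left(p,B \right)} = \frac{1}{82 + B}$ ($d{\left(p,B \right)} = \frac{1}{306 + \left(-224 + B\right)} = \frac{1}{82 + B}$)
$\left(-480658 - 367376\right) \left(d{\left(-653,-402 \right)} + 12762\right) = \left(-480658 - 367376\right) \left(\frac{1}{82 - 402} + 12762\right) = - 848034 \left(\frac{1}{-320} + 12762\right) = - 848034 \left(- \frac{1}{320} + 12762\right) = \left(-848034\right) \frac{4083839}{320} = - \frac{1731617161263}{160}$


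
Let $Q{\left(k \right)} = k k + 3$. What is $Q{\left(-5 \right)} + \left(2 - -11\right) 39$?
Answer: $535$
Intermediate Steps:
$Q{\left(k \right)} = 3 + k^{2}$ ($Q{\left(k \right)} = k^{2} + 3 = 3 + k^{2}$)
$Q{\left(-5 \right)} + \left(2 - -11\right) 39 = \left(3 + \left(-5\right)^{2}\right) + \left(2 - -11\right) 39 = \left(3 + 25\right) + \left(2 + 11\right) 39 = 28 + 13 \cdot 39 = 28 + 507 = 535$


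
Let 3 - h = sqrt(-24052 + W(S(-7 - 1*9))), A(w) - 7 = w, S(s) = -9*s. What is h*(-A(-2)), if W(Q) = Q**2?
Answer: -15 + 10*I*sqrt(829) ≈ -15.0 + 287.92*I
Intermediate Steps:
A(w) = 7 + w
h = 3 - 2*I*sqrt(829) (h = 3 - sqrt(-24052 + (-9*(-7 - 1*9))**2) = 3 - sqrt(-24052 + (-9*(-7 - 9))**2) = 3 - sqrt(-24052 + (-9*(-16))**2) = 3 - sqrt(-24052 + 144**2) = 3 - sqrt(-24052 + 20736) = 3 - sqrt(-3316) = 3 - 2*I*sqrt(829) ≈ 3.0 - 57.585*I)
h*(-A(-2)) = (3 - 2*I*sqrt(829))*(-(7 - 2)) = (3 - 2*I*sqrt(829))*(-1*5) = (3 - 2*I*sqrt(829))*(-5) = -15 + 10*I*sqrt(829)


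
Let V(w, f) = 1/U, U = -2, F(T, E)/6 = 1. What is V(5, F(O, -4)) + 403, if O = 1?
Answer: 805/2 ≈ 402.50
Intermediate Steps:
F(T, E) = 6 (F(T, E) = 6*1 = 6)
V(w, f) = -½ (V(w, f) = 1/(-2) = -½)
V(5, F(O, -4)) + 403 = -½ + 403 = 805/2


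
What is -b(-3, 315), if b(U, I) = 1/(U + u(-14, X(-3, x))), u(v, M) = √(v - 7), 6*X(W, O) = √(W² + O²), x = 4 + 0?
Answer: ⅒ + I*√21/30 ≈ 0.1 + 0.15275*I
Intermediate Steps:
x = 4
X(W, O) = √(O² + W²)/6 (X(W, O) = √(W² + O²)/6 = √(O² + W²)/6)
u(v, M) = √(-7 + v)
b(U, I) = 1/(U + I*√21) (b(U, I) = 1/(U + √(-7 - 14)) = 1/(U + √(-21)) = 1/(U + I*√21))
-b(-3, 315) = -1/(-3 + I*√21)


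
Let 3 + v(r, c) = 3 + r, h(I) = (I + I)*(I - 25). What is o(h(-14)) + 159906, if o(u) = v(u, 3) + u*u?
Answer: 1353462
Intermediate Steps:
h(I) = 2*I*(-25 + I) (h(I) = (2*I)*(-25 + I) = 2*I*(-25 + I))
v(r, c) = r (v(r, c) = -3 + (3 + r) = r)
o(u) = u + u**2 (o(u) = u + u*u = u + u**2)
o(h(-14)) + 159906 = (2*(-14)*(-25 - 14))*(1 + 2*(-14)*(-25 - 14)) + 159906 = (2*(-14)*(-39))*(1 + 2*(-14)*(-39)) + 159906 = 1092*(1 + 1092) + 159906 = 1092*1093 + 159906 = 1193556 + 159906 = 1353462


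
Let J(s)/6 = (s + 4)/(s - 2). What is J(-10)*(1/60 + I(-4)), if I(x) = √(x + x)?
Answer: 1/20 + 6*I*√2 ≈ 0.05 + 8.4853*I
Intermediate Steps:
J(s) = 6*(4 + s)/(-2 + s) (J(s) = 6*((s + 4)/(s - 2)) = 6*((4 + s)/(-2 + s)) = 6*(4 + s)/(-2 + s))
I(x) = √2*√x (I(x) = √(2*x) = √2*√x)
J(-10)*(1/60 + I(-4)) = (6*(4 - 10)/(-2 - 10))*(1/60 + √2*√(-4)) = (6*(-6)/(-12))*(1/60 + √2*(2*I)) = (6*(-1/12)*(-6))*(1/60 + 2*I*√2) = 3*(1/60 + 2*I*√2) = 1/20 + 6*I*√2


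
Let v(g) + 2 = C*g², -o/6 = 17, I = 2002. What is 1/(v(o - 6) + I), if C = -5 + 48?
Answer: 1/503552 ≈ 1.9859e-6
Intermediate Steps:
o = -102 (o = -6*17 = -102)
C = 43
v(g) = -2 + 43*g²
1/(v(o - 6) + I) = 1/((-2 + 43*(-102 - 6)²) + 2002) = 1/((-2 + 43*(-108)²) + 2002) = 1/((-2 + 43*11664) + 2002) = 1/((-2 + 501552) + 2002) = 1/(501550 + 2002) = 1/503552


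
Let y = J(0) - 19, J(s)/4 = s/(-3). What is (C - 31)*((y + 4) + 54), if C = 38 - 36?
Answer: -1131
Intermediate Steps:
J(s) = -4*s/3 (J(s) = 4*(s/(-3)) = 4*(s*(-⅓)) = 4*(-s/3) = -4*s/3)
C = 2
y = -19 (y = -4/3*0 - 19 = 0 - 19 = -19)
(C - 31)*((y + 4) + 54) = (2 - 31)*((-19 + 4) + 54) = -29*(-15 + 54) = -29*39 = -1131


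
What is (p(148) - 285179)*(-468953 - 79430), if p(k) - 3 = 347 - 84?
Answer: 156241445679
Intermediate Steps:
p(k) = 266 (p(k) = 3 + (347 - 84) = 3 + 263 = 266)
(p(148) - 285179)*(-468953 - 79430) = (266 - 285179)*(-468953 - 79430) = -284913*(-548383) = 156241445679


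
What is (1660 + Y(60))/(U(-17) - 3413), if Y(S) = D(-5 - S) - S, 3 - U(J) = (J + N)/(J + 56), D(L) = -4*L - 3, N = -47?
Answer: -72423/132926 ≈ -0.54484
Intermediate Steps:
D(L) = -3 - 4*L
U(J) = 3 - (-47 + J)/(56 + J) (U(J) = 3 - (J - 47)/(J + 56) = 3 - (-47 + J)/(56 + J))
Y(S) = 17 + 3*S (Y(S) = (-3 - 4*(-5 - S)) - S = (-3 + (20 + 4*S)) - S = (17 + 4*S) - S = 17 + 3*S)
(1660 + Y(60))/(U(-17) - 3413) = (1660 + (17 + 3*60))/((215 + 2*(-17))/(56 - 17) - 3413) = (1660 + (17 + 180))/((215 - 34)/39 - 3413) = (1660 + 197)/((1/39)*181 - 3413) = 1857/(181/39 - 3413) = 1857/(-132926/39) = 1857*(-39/132926) = -72423/132926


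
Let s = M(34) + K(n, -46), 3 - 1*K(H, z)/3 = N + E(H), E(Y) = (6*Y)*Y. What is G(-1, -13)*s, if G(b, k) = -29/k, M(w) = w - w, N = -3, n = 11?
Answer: -62640/13 ≈ -4818.5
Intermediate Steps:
E(Y) = 6*Y²
K(H, z) = 18 - 18*H² (K(H, z) = 9 - 3*(-3 + 6*H²) = 9 + (9 - 18*H²) = 18 - 18*H²)
M(w) = 0
s = -2160 (s = 0 + (18 - 18*11²) = 0 + (18 - 18*121) = 0 + (18 - 2178) = 0 - 2160 = -2160)
G(-1, -13)*s = -29/(-13)*(-2160) = -29*(-1/13)*(-2160) = (29/13)*(-2160) = -62640/13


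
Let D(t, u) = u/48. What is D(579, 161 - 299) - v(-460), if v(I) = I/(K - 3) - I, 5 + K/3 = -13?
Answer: -214751/456 ≈ -470.95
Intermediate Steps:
K = -54 (K = -15 + 3*(-13) = -15 - 39 = -54)
D(t, u) = u/48 (D(t, u) = u*(1/48) = u/48)
v(I) = -58*I/57 (v(I) = I/(-54 - 3) - I = I/(-57) - I = -I/57 - I = -58*I/57)
D(579, 161 - 299) - v(-460) = (161 - 299)/48 - (-58)*(-460)/57 = (1/48)*(-138) - 1*26680/57 = -23/8 - 26680/57 = -214751/456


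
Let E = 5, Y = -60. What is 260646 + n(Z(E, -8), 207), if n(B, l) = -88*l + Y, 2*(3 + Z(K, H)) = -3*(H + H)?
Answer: 242370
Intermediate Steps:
Z(K, H) = -3 - 3*H (Z(K, H) = -3 + (-3*(H + H))/2 = -3 + (-6*H)/2 = -3 - 3*H)
n(B, l) = -60 - 88*l (n(B, l) = -88*l - 60 = -60 - 88*l)
260646 + n(Z(E, -8), 207) = 260646 + (-60 - 88*207) = 260646 + (-60 - 18216) = 260646 - 18276 = 242370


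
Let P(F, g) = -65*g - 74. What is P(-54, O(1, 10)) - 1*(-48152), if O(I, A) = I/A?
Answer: 96143/2 ≈ 48072.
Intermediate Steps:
P(F, g) = -74 - 65*g
P(-54, O(1, 10)) - 1*(-48152) = (-74 - 65/10) - 1*(-48152) = (-74 - 65/10) + 48152 = (-74 - 65*⅒) + 48152 = (-74 - 13/2) + 48152 = -161/2 + 48152 = 96143/2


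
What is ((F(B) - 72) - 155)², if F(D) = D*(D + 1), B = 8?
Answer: 24025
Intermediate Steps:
F(D) = D*(1 + D)
((F(B) - 72) - 155)² = ((8*(1 + 8) - 72) - 155)² = ((8*9 - 72) - 155)² = ((72 - 72) - 155)² = (0 - 155)² = (-155)² = 24025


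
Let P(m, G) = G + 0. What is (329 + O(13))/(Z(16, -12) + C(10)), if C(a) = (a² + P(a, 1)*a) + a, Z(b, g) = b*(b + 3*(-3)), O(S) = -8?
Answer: 321/232 ≈ 1.3836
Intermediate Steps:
Z(b, g) = b*(-9 + b) (Z(b, g) = b*(b - 9) = b*(-9 + b))
P(m, G) = G
C(a) = a² + 2*a (C(a) = (a² + 1*a) + a = (a² + a) + a = (a + a²) + a = a² + 2*a)
(329 + O(13))/(Z(16, -12) + C(10)) = (329 - 8)/(16*(-9 + 16) + 10*(2 + 10)) = 321/(16*7 + 10*12) = 321/(112 + 120) = 321/232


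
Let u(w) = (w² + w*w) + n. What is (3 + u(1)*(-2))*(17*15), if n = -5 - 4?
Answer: 4335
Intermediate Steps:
n = -9
u(w) = -9 + 2*w² (u(w) = (w² + w*w) - 9 = (w² + w²) - 9 = 2*w² - 9 = -9 + 2*w²)
(3 + u(1)*(-2))*(17*15) = (3 + (-9 + 2*1²)*(-2))*(17*15) = (3 + (-9 + 2*1)*(-2))*255 = (3 + (-9 + 2)*(-2))*255 = (3 - 7*(-2))*255 = (3 + 14)*255 = 17*255 = 4335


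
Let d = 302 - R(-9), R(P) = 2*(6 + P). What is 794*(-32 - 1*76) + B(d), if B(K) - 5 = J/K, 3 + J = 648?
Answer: -26409431/308 ≈ -85745.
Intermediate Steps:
R(P) = 12 + 2*P
J = 645 (J = -3 + 648 = 645)
d = 308 (d = 302 - (12 + 2*(-9)) = 302 - (12 - 18) = 302 - 1*(-6) = 302 + 6 = 308)
B(K) = 5 + 645/K
794*(-32 - 1*76) + B(d) = 794*(-32 - 1*76) + (5 + 645/308) = 794*(-32 - 76) + (5 + 645*(1/308)) = 794*(-108) + (5 + 645/308) = -85752 + 2185/308 = -26409431/308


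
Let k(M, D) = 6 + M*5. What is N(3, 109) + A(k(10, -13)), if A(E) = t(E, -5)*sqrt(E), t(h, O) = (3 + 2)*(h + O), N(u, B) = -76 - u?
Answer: -79 + 510*sqrt(14) ≈ 1829.2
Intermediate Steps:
k(M, D) = 6 + 5*M
t(h, O) = 5*O + 5*h (t(h, O) = 5*(O + h) = 5*O + 5*h)
A(E) = sqrt(E)*(-25 + 5*E) (A(E) = (5*(-5) + 5*E)*sqrt(E) = (-25 + 5*E)*sqrt(E) = sqrt(E)*(-25 + 5*E))
N(3, 109) + A(k(10, -13)) = (-76 - 1*3) + 5*sqrt(6 + 5*10)*(-5 + (6 + 5*10)) = (-76 - 3) + 5*sqrt(6 + 50)*(-5 + (6 + 50)) = -79 + 5*sqrt(56)*(-5 + 56) = -79 + 5*(2*sqrt(14))*51 = -79 + 510*sqrt(14)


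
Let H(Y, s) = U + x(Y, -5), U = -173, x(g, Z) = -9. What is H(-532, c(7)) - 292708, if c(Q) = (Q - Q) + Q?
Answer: -292890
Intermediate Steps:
c(Q) = Q (c(Q) = 0 + Q = Q)
H(Y, s) = -182 (H(Y, s) = -173 - 9 = -182)
H(-532, c(7)) - 292708 = -182 - 292708 = -292890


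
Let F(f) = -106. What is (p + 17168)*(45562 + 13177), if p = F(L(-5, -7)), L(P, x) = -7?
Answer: 1002204818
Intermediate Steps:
p = -106
(p + 17168)*(45562 + 13177) = (-106 + 17168)*(45562 + 13177) = 17062*58739 = 1002204818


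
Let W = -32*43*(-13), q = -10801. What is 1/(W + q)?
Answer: 1/7087 ≈ 0.00014110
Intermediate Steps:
W = 17888 (W = -1376*(-13) = 17888)
1/(W + q) = 1/(17888 - 10801) = 1/7087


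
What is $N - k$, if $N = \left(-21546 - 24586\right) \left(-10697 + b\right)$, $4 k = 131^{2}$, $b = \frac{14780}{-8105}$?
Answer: $\frac{3200203088723}{6484} \approx 4.9355 \cdot 10^{8}$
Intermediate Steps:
$b = - \frac{2956}{1621}$ ($b = 14780 \left(- \frac{1}{8105}\right) = - \frac{2956}{1621} \approx -1.8236$)
$k = \frac{17161}{4}$ ($k = \frac{131^{2}}{4} = \frac{1}{4} \cdot 17161 = \frac{17161}{4} \approx 4290.3$)
$N = \frac{800057726676}{1621}$ ($N = \left(-21546 - 24586\right) \left(-10697 - \frac{2956}{1621}\right) = \left(-46132\right) \left(- \frac{17342793}{1621}\right) = \frac{800057726676}{1621} \approx 4.9356 \cdot 10^{8}$)
$N - k = \frac{800057726676}{1621} - \frac{17161}{4} = \frac{3200203088723}{6484}$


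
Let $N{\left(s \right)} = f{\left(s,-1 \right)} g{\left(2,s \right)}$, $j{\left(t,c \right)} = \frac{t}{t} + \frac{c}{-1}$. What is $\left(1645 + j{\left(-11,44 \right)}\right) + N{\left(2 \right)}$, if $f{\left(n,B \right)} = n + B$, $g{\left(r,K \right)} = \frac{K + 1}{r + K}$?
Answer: $\frac{6411}{4} \approx 1602.8$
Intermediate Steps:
$j{\left(t,c \right)} = 1 - c$ ($j{\left(t,c \right)} = 1 + c \left(-1\right) = 1 - c$)
$g{\left(r,K \right)} = \frac{1 + K}{K + r}$
$f{\left(n,B \right)} = B + n$
$N{\left(s \right)} = \frac{\left(1 + s\right) \left(-1 + s\right)}{2 + s}$ ($N{\left(s \right)} = \left(-1 + s\right) \frac{1 + s}{s + 2} = \left(-1 + s\right) \frac{1 + s}{2 + s} = \frac{\left(1 + s\right) \left(-1 + s\right)}{2 + s}$)
$\left(1645 + j{\left(-11,44 \right)}\right) + N{\left(2 \right)} = \left(1645 + \left(1 - 44\right)\right) + \frac{-1 + 2^{2}}{2 + 2} = \left(1645 + \left(1 - 44\right)\right) + \frac{-1 + 4}{4} = \left(1645 - 43\right) + \frac{1}{4} \cdot 3 = 1602 + \frac{3}{4} = \frac{6411}{4}$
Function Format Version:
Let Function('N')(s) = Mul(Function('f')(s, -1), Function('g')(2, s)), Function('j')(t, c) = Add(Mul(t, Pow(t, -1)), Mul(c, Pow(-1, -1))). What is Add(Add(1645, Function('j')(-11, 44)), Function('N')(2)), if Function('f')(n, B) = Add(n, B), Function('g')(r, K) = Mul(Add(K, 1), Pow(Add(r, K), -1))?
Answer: Rational(6411, 4) ≈ 1602.8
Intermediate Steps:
Function('j')(t, c) = Add(1, Mul(-1, c)) (Function('j')(t, c) = Add(1, Mul(c, -1)) = Add(1, Mul(-1, c)))
Function('g')(r, K) = Mul(Pow(Add(K, r), -1), Add(1, K)) (Function('g')(r, K) = Mul(Add(1, K), Pow(Add(K, r), -1)) = Mul(Pow(Add(K, r), -1), Add(1, K)))
Function('f')(n, B) = Add(B, n)
Function('N')(s) = Mul(Pow(Add(2, s), -1), Add(1, s), Add(-1, s)) (Function('N')(s) = Mul(Add(-1, s), Mul(Pow(Add(s, 2), -1), Add(1, s))) = Mul(Add(-1, s), Mul(Pow(Add(2, s), -1), Add(1, s))) = Mul(Pow(Add(2, s), -1), Add(1, s), Add(-1, s)))
Add(Add(1645, Function('j')(-11, 44)), Function('N')(2)) = Add(Add(1645, Add(1, Mul(-1, 44))), Mul(Pow(Add(2, 2), -1), Add(-1, Pow(2, 2)))) = Add(Add(1645, Add(1, -44)), Mul(Pow(4, -1), Add(-1, 4))) = Add(Add(1645, -43), Mul(Rational(1, 4), 3)) = Add(1602, Rational(3, 4)) = Rational(6411, 4)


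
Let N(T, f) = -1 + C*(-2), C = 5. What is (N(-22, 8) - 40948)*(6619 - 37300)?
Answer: 1256663079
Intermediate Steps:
N(T, f) = -11 (N(T, f) = -1 + 5*(-2) = -1 - 10 = -11)
(N(-22, 8) - 40948)*(6619 - 37300) = (-11 - 40948)*(6619 - 37300) = -40959*(-30681) = 1256663079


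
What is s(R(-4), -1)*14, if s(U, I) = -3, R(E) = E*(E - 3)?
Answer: -42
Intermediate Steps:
R(E) = E*(-3 + E)
s(R(-4), -1)*14 = -3*14 = -42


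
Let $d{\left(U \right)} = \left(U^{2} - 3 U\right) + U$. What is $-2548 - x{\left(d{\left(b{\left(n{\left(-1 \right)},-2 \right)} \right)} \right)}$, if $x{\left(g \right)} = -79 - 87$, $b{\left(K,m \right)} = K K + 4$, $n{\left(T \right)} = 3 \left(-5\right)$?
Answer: $-2382$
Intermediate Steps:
$n{\left(T \right)} = -15$
$b{\left(K,m \right)} = 4 + K^{2}$ ($b{\left(K,m \right)} = K^{2} + 4 = 4 + K^{2}$)
$d{\left(U \right)} = U^{2} - 2 U$
$x{\left(g \right)} = -166$ ($x{\left(g \right)} = -79 - 87 = -166$)
$-2548 - x{\left(d{\left(b{\left(n{\left(-1 \right)},-2 \right)} \right)} \right)} = -2548 - -166 = -2548 + 166 = -2382$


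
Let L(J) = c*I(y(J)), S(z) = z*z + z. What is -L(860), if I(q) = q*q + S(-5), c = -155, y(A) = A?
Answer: 114641100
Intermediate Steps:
S(z) = z + z² (S(z) = z² + z = z + z²)
I(q) = 20 + q² (I(q) = q*q - 5*(1 - 5) = q² - 5*(-4) = q² + 20 = 20 + q²)
L(J) = -3100 - 155*J² (L(J) = -155*(20 + J²) = -3100 - 155*J²)
-L(860) = -(-3100 - 155*860²) = -(-3100 - 155*739600) = -(-3100 - 114638000) = -1*(-114641100) = 114641100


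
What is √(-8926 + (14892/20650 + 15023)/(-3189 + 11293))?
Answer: I*√624806672290376702/8367380 ≈ 94.468*I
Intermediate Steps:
√(-8926 + (14892/20650 + 15023)/(-3189 + 11293)) = √(-8926 + (14892*(1/20650) + 15023)/8104) = √(-8926 + (7446/10325 + 15023)*(1/8104)) = √(-8926 + (155119921/10325)*(1/8104)) = √(-8926 + 155119921/83673800) = √(-746717218879/83673800) = I*√624806672290376702/8367380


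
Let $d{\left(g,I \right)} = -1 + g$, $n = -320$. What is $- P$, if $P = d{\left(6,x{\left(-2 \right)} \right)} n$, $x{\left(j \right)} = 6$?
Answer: $1600$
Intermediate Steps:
$P = -1600$ ($P = \left(-1 + 6\right) \left(-320\right) = 5 \left(-320\right) = -1600$)
$- P = \left(-1\right) \left(-1600\right) = 1600$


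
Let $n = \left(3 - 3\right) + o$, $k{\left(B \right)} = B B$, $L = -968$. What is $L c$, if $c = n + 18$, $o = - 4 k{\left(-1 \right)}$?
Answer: $-13552$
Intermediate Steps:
$k{\left(B \right)} = B^{2}$
$o = -4$ ($o = - 4 \left(-1\right)^{2} = \left(-4\right) 1 = -4$)
$n = -4$ ($n = \left(3 - 3\right) - 4 = 0 - 4 = -4$)
$c = 14$ ($c = -4 + 18 = 14$)
$L c = \left(-968\right) 14 = -13552$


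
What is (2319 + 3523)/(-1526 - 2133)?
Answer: -5842/3659 ≈ -1.5966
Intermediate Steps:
(2319 + 3523)/(-1526 - 2133) = 5842/(-3659) = 5842*(-1/3659) = -5842/3659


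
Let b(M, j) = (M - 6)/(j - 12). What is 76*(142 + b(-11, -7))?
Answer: 10860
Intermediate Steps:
b(M, j) = (-6 + M)/(-12 + j)
76*(142 + b(-11, -7)) = 76*(142 + (-6 - 11)/(-12 - 7)) = 76*(142 - 17/(-19)) = 76*(142 - 1/19*(-17)) = 76*(142 + 17/19) = 76*(2715/19) = 10860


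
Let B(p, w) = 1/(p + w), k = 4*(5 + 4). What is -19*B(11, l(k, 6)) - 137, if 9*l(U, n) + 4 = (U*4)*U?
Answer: -723394/5279 ≈ -137.03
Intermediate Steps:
k = 36 (k = 4*9 = 36)
l(U, n) = -4/9 + 4*U**2/9 (l(U, n) = -4/9 + ((U*4)*U)/9 = -4/9 + ((4*U)*U)/9 = -4/9 + (4*U**2)/9 = -4/9 + 4*U**2/9)
-19*B(11, l(k, 6)) - 137 = -19/(11 + (-4/9 + (4/9)*36**2)) - 137 = -19/(11 + (-4/9 + (4/9)*1296)) - 137 = -19/(11 + (-4/9 + 576)) - 137 = -19/(11 + 5180/9) - 137 = -19/5279/9 - 137 = -19*9/5279 - 137 = -171/5279 - 137 = -723394/5279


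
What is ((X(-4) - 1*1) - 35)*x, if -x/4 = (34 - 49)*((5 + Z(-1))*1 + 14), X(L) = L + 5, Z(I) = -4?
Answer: -31500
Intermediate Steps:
X(L) = 5 + L
x = 900 (x = -4*(34 - 49)*((5 - 4)*1 + 14) = -(-60)*(1*1 + 14) = -(-60)*(1 + 14) = -(-60)*15 = -4*(-225) = 900)
((X(-4) - 1*1) - 35)*x = (((5 - 4) - 1*1) - 35)*900 = ((1 - 1) - 35)*900 = (0 - 35)*900 = -35*900 = -31500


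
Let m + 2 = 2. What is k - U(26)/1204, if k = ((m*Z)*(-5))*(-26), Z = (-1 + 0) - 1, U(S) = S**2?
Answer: -169/301 ≈ -0.56146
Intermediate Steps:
m = 0 (m = -2 + 2 = 0)
Z = -2 (Z = -1 - 1 = -2)
k = 0 (k = ((0*(-2))*(-5))*(-26) = (0*(-5))*(-26) = 0*(-26) = 0)
k - U(26)/1204 = 0 - 26**2/1204 = 0 - 676/1204 = 0 - 1*169/301 = 0 - 169/301 = -169/301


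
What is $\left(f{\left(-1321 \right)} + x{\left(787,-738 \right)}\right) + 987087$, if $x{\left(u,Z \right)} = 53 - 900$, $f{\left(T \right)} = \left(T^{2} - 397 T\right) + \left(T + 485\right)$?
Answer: $3254882$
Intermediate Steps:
$f{\left(T \right)} = 485 + T^{2} - 396 T$ ($f{\left(T \right)} = \left(T^{2} - 397 T\right) + \left(485 + T\right) = 485 + T^{2} - 396 T$)
$x{\left(u,Z \right)} = -847$ ($x{\left(u,Z \right)} = 53 - 900 = -847$)
$\left(f{\left(-1321 \right)} + x{\left(787,-738 \right)}\right) + 987087 = \left(\left(485 + \left(-1321\right)^{2} - -523116\right) - 847\right) + 987087 = \left(\left(485 + 1745041 + 523116\right) - 847\right) + 987087 = \left(2268642 - 847\right) + 987087 = 2267795 + 987087 = 3254882$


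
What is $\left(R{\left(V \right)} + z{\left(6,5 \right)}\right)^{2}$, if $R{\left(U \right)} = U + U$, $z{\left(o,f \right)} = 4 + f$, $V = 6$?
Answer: $441$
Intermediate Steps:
$R{\left(U \right)} = 2 U$
$\left(R{\left(V \right)} + z{\left(6,5 \right)}\right)^{2} = \left(2 \cdot 6 + \left(4 + 5\right)\right)^{2} = \left(12 + 9\right)^{2} = 21^{2} = 441$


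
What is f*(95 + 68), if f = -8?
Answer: -1304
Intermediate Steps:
f*(95 + 68) = -8*(95 + 68) = -8*163 = -1304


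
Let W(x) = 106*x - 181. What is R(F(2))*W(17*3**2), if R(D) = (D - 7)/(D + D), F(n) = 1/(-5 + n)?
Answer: 176407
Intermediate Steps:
W(x) = -181 + 106*x
R(D) = (-7 + D)/(2*D) (R(D) = (-7 + D)/((2*D)) = (-7 + D)*(1/(2*D)) = (-7 + D)/(2*D))
R(F(2))*W(17*3**2) = ((-7 + 1/(-5 + 2))/(2*(1/(-5 + 2))))*(-181 + 106*(17*3**2)) = ((-7 + 1/(-3))/(2*(1/(-3))))*(-181 + 106*(17*9)) = ((-7 - 1/3)/(2*(-1/3)))*(-181 + 106*153) = ((1/2)*(-3)*(-22/3))*(-181 + 16218) = 11*16037 = 176407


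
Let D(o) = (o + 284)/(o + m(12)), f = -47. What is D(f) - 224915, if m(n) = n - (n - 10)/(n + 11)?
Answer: -60503952/269 ≈ -2.2492e+5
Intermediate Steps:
m(n) = n - (-10 + n)/(11 + n)
D(o) = (284 + o)/(274/23 + o) (D(o) = (o + 284)/(o + (10 + 12² + 10*12)/(11 + 12)) = (284 + o)/(o + (10 + 144 + 120)/23) = (284 + o)/(o + (1/23)*274) = (284 + o)/(o + 274/23) = (284 + o)/(274/23 + o))
D(f) - 224915 = 23*(284 - 47)/(274 + 23*(-47)) - 224915 = 23*237/(274 - 1081) - 224915 = 23*237/(-807) - 224915 = 23*(-1/807)*237 - 224915 = -1817/269 - 224915 = -60503952/269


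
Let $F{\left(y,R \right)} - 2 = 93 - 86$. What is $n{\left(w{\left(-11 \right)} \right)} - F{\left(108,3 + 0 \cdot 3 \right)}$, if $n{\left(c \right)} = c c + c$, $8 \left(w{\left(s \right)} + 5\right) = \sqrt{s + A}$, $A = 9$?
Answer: $\frac{351}{32} - \frac{9 i \sqrt{2}}{8} \approx 10.969 - 1.591 i$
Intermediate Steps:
$w{\left(s \right)} = -5 + \frac{\sqrt{9 + s}}{8}$ ($w{\left(s \right)} = -5 + \frac{\sqrt{s + 9}}{8} = -5 + \frac{\sqrt{9 + s}}{8}$)
$n{\left(c \right)} = c + c^{2}$ ($n{\left(c \right)} = c^{2} + c = c + c^{2}$)
$F{\left(y,R \right)} = 9$ ($F{\left(y,R \right)} = 2 + \left(93 - 86\right) = 2 + 7 = 9$)
$n{\left(w{\left(-11 \right)} \right)} - F{\left(108,3 + 0 \cdot 3 \right)} = \left(-5 + \frac{\sqrt{9 - 11}}{8}\right) \left(1 - \left(5 - \frac{\sqrt{9 - 11}}{8}\right)\right) - 9 = \left(-5 + \frac{\sqrt{-2}}{8}\right) \left(1 - \left(5 - \frac{\sqrt{-2}}{8}\right)\right) - 9 = \left(-5 + \frac{i \sqrt{2}}{8}\right) \left(1 - \left(5 - \frac{i \sqrt{2}}{8}\right)\right) - 9 = \left(-5 + \frac{i \sqrt{2}}{8}\right) \left(-4 + \frac{i \sqrt{2}}{8}\right) - 9 = -9 + \left(-5 + \frac{i \sqrt{2}}{8}\right) \left(-4 + \frac{i \sqrt{2}}{8}\right)$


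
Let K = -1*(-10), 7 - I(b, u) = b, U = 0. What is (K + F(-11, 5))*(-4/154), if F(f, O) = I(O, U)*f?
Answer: 24/77 ≈ 0.31169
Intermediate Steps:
I(b, u) = 7 - b
F(f, O) = f*(7 - O) (F(f, O) = (7 - O)*f = f*(7 - O))
K = 10
(K + F(-11, 5))*(-4/154) = (10 - 11*(7 - 1*5))*(-4/154) = (10 - 11*(7 - 5))*(-4*1/154) = (10 - 11*2)*(-2/77) = (10 - 22)*(-2/77) = -12*(-2/77) = 24/77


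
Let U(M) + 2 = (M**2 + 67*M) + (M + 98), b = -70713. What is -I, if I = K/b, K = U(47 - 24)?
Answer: 2189/70713 ≈ 0.030956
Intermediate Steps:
U(M) = 96 + M**2 + 68*M (U(M) = -2 + ((M**2 + 67*M) + (M + 98)) = -2 + ((M**2 + 67*M) + (98 + M)) = -2 + (98 + M**2 + 68*M) = 96 + M**2 + 68*M)
K = 2189 (K = 96 + (47 - 24)**2 + 68*(47 - 24) = 96 + 23**2 + 68*23 = 96 + 529 + 1564 = 2189)
I = -2189/70713 (I = 2189/(-70713) = 2189*(-1/70713) = -2189/70713 ≈ -0.030956)
-I = -1*(-2189/70713) = 2189/70713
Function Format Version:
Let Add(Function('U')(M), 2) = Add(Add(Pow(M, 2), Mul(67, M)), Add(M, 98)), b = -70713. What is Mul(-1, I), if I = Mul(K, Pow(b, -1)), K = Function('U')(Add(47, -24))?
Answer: Rational(2189, 70713) ≈ 0.030956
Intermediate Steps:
Function('U')(M) = Add(96, Pow(M, 2), Mul(68, M)) (Function('U')(M) = Add(-2, Add(Add(Pow(M, 2), Mul(67, M)), Add(M, 98))) = Add(-2, Add(Add(Pow(M, 2), Mul(67, M)), Add(98, M))) = Add(-2, Add(98, Pow(M, 2), Mul(68, M))) = Add(96, Pow(M, 2), Mul(68, M)))
K = 2189 (K = Add(96, Pow(Add(47, -24), 2), Mul(68, Add(47, -24))) = Add(96, Pow(23, 2), Mul(68, 23)) = Add(96, 529, 1564) = 2189)
I = Rational(-2189, 70713) (I = Mul(2189, Pow(-70713, -1)) = Mul(2189, Rational(-1, 70713)) = Rational(-2189, 70713) ≈ -0.030956)
Mul(-1, I) = Mul(-1, Rational(-2189, 70713)) = Rational(2189, 70713)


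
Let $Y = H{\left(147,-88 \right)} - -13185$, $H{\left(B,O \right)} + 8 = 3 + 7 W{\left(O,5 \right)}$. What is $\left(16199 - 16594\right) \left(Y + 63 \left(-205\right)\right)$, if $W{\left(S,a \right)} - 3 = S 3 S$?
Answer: $-64349450$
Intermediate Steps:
$W{\left(S,a \right)} = 3 + 3 S^{2}$ ($W{\left(S,a \right)} = 3 + S 3 S = 3 + 3 S S = 3 + 3 S^{2}$)
$H{\left(B,O \right)} = 16 + 21 O^{2}$ ($H{\left(B,O \right)} = -8 + \left(3 + 7 \left(3 + 3 O^{2}\right)\right) = -8 + \left(3 + \left(21 + 21 O^{2}\right)\right) = -8 + \left(24 + 21 O^{2}\right) = 16 + 21 O^{2}$)
$Y = 175825$ ($Y = \left(16 + 21 \left(-88\right)^{2}\right) - -13185 = \left(16 + 21 \cdot 7744\right) + 13185 = \left(16 + 162624\right) + 13185 = 162640 + 13185 = 175825$)
$\left(16199 - 16594\right) \left(Y + 63 \left(-205\right)\right) = \left(16199 - 16594\right) \left(175825 + 63 \left(-205\right)\right) = - 395 \left(175825 - 12915\right) = \left(-395\right) 162910 = -64349450$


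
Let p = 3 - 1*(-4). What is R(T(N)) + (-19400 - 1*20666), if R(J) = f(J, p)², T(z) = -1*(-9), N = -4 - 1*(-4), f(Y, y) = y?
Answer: -40017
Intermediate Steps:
p = 7 (p = 3 + 4 = 7)
N = 0 (N = -4 + 4 = 0)
T(z) = 9
R(J) = 49 (R(J) = 7² = 49)
R(T(N)) + (-19400 - 1*20666) = 49 + (-19400 - 1*20666) = 49 + (-19400 - 20666) = 49 - 40066 = -40017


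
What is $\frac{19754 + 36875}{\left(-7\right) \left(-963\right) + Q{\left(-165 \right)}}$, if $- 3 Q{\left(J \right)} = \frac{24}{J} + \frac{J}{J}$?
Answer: $\frac{9343785}{1112218} \approx 8.401$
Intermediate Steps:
$Q{\left(J \right)} = - \frac{1}{3} - \frac{8}{J}$ ($Q{\left(J \right)} = - \frac{\frac{24}{J} + \frac{J}{J}}{3} = - \frac{\frac{24}{J} + 1}{3} = - \frac{1 + \frac{24}{J}}{3} = - \frac{1}{3} - \frac{8}{J}$)
$\frac{19754 + 36875}{\left(-7\right) \left(-963\right) + Q{\left(-165 \right)}} = \frac{19754 + 36875}{\left(-7\right) \left(-963\right) + \frac{-24 - -165}{3 \left(-165\right)}} = \frac{56629}{6741 + \frac{1}{3} \left(- \frac{1}{165}\right) \left(-24 + 165\right)} = \frac{56629}{6741 + \frac{1}{3} \left(- \frac{1}{165}\right) 141} = \frac{56629}{6741 - \frac{47}{165}} = \frac{56629}{\frac{1112218}{165}} = 56629 \cdot \frac{165}{1112218} = \frac{9343785}{1112218}$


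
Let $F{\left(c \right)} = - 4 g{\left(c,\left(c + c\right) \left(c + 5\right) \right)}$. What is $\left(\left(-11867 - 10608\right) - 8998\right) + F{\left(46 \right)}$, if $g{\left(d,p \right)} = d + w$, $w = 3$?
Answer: $-31669$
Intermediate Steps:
$g{\left(d,p \right)} = 3 + d$ ($g{\left(d,p \right)} = d + 3 = 3 + d$)
$F{\left(c \right)} = -12 - 4 c$ ($F{\left(c \right)} = - 4 \left(3 + c\right) = -12 - 4 c$)
$\left(\left(-11867 - 10608\right) - 8998\right) + F{\left(46 \right)} = \left(\left(-11867 - 10608\right) - 8998\right) - 196 = \left(-22475 - 8998\right) - 196 = -31473 - 196 = -31669$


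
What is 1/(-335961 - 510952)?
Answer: -1/846913 ≈ -1.1808e-6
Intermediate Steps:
1/(-335961 - 510952) = 1/(-846913) = -1/846913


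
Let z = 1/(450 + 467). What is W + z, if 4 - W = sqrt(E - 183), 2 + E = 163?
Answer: 3669/917 - I*sqrt(22) ≈ 4.0011 - 4.6904*I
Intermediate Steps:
E = 161 (E = -2 + 163 = 161)
z = 1/917 ≈ 0.0010905
W = 4 - I*sqrt(22) (W = 4 - sqrt(161 - 183) = 4 - sqrt(-22) = 4 - I*sqrt(22) ≈ 4.0 - 4.6904*I)
W + z = (4 - I*sqrt(22)) + 1/917 = 3669/917 - I*sqrt(22)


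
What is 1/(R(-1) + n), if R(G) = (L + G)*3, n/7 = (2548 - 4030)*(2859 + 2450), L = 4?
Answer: -1/55075557 ≈ -1.8157e-8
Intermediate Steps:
n = -55075566 (n = 7*((2548 - 4030)*(2859 + 2450)) = 7*(-1482*5309) = 7*(-7867938) = -55075566)
R(G) = 12 + 3*G (R(G) = (4 + G)*3 = 12 + 3*G)
1/(R(-1) + n) = 1/((12 + 3*(-1)) - 55075566) = 1/((12 - 3) - 55075566) = 1/(9 - 55075566) = 1/(-55075557) = -1/55075557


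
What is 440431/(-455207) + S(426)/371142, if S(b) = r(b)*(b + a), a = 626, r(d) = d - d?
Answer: -440431/455207 ≈ -0.96754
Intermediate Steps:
r(d) = 0
S(b) = 0 (S(b) = 0*(b + 626) = 0*(626 + b) = 0)
440431/(-455207) + S(426)/371142 = 440431/(-455207) + 0/371142 = 440431*(-1/455207) + 0*(1/371142) = -440431/455207 + 0 = -440431/455207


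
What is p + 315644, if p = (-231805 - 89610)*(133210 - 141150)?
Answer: 2552350744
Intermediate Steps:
p = 2552035100 (p = -321415*(-7940) = 2552035100)
p + 315644 = 2552035100 + 315644 = 2552350744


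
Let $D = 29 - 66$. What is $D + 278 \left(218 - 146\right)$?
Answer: $19979$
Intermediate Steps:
$D = -37$ ($D = 29 - 66 = -37$)
$D + 278 \left(218 - 146\right) = -37 + 278 \left(218 - 146\right) = -37 + 278 \cdot 72 = -37 + 20016 = 19979$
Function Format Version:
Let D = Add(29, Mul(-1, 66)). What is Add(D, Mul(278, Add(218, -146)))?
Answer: 19979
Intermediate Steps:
D = -37 (D = Add(29, -66) = -37)
Add(D, Mul(278, Add(218, -146))) = Add(-37, Mul(278, Add(218, -146))) = Add(-37, Mul(278, 72)) = Add(-37, 20016) = 19979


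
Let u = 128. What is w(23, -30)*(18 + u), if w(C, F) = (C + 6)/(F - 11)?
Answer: -4234/41 ≈ -103.27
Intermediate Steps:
w(C, F) = (6 + C)/(-11 + F)
w(23, -30)*(18 + u) = ((6 + 23)/(-11 - 30))*(18 + 128) = (29/(-41))*146 = -1/41*29*146 = -29/41*146 = -4234/41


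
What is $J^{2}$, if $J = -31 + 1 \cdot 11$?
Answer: $400$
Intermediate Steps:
$J = -20$ ($J = -31 + 11 = -20$)
$J^{2} = \left(-20\right)^{2} = 400$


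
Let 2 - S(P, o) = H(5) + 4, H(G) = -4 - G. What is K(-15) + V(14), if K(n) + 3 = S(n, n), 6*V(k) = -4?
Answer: 10/3 ≈ 3.3333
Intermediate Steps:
V(k) = -2/3 (V(k) = (1/6)*(-4) = -2/3)
S(P, o) = 7 (S(P, o) = 2 - ((-4 - 1*5) + 4) = 2 - ((-4 - 5) + 4) = 2 - (-9 + 4) = 2 - 1*(-5) = 2 + 5 = 7)
K(n) = 4 (K(n) = -3 + 7 = 4)
K(-15) + V(14) = 4 - 2/3 = 10/3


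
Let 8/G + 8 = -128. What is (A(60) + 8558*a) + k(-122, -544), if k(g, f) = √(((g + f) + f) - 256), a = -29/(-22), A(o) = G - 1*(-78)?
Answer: 193102/17 + I*√1466 ≈ 11359.0 + 38.288*I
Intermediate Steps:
G = -1/17 (G = 8/(-8 - 128) = 8/(-136) = 8*(-1/136) = -1/17 ≈ -0.058824)
A(o) = 1325/17 (A(o) = -1/17 - 1*(-78) = -1/17 + 78 = 1325/17)
a = 29/22 (a = -29*(-1/22) = 29/22 ≈ 1.3182)
k(g, f) = √(-256 + g + 2*f) (k(g, f) = √(((f + g) + f) - 256) = √((g + 2*f) - 256) = √(-256 + g + 2*f))
(A(60) + 8558*a) + k(-122, -544) = (1325/17 + 8558*(29/22)) + √(-256 - 122 + 2*(-544)) = (1325/17 + 11281) + √(-256 - 122 - 1088) = 193102/17 + √(-1466) = 193102/17 + I*√1466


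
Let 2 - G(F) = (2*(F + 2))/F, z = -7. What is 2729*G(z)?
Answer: 10916/7 ≈ 1559.4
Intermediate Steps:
G(F) = 2 - (4 + 2*F)/F (G(F) = 2 - 2*(F + 2)/F = 2 - 2*(2 + F)/F = 2 - (4 + 2*F)/F)
2729*G(z) = 2729*(-4/(-7)) = 2729*(-4*(-⅐)) = 2729*(4/7) = 10916/7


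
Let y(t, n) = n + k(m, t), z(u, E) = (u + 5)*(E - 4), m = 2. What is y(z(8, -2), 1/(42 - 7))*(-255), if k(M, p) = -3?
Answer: 5304/7 ≈ 757.71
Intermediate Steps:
z(u, E) = (-4 + E)*(5 + u) (z(u, E) = (5 + u)*(-4 + E) = (-4 + E)*(5 + u))
y(t, n) = -3 + n (y(t, n) = n - 3 = -3 + n)
y(z(8, -2), 1/(42 - 7))*(-255) = (-3 + 1/(42 - 7))*(-255) = (-3 + 1/35)*(-255) = -104/35*(-255) = 5304/7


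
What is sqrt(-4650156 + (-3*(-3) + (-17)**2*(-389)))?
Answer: 2*I*sqrt(1190642) ≈ 2182.3*I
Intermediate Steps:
sqrt(-4650156 + (-3*(-3) + (-17)**2*(-389))) = sqrt(-4650156 + (9 + 289*(-389))) = sqrt(-4650156 + (9 - 112421)) = sqrt(-4650156 - 112412) = sqrt(-4762568) = 2*I*sqrt(1190642)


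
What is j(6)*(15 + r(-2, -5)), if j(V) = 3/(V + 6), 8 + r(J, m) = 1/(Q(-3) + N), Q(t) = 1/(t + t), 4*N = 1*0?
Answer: ¼ ≈ 0.25000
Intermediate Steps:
N = 0 (N = (1*0)/4 = (¼)*0 = 0)
Q(t) = 1/(2*t)
r(J, m) = -14 (r(J, m) = -8 + 1/((½)/(-3) + 0) = -8 + 1/((½)*(-⅓) + 0) = -8 + 1/(-⅙ + 0) = -8 + 1/(-⅙) = -8 - 6 = -14)
j(V) = 3/(6 + V)
j(6)*(15 + r(-2, -5)) = (3/(6 + 6))*(15 - 14) = (3/12)*1 = (3*(1/12))*1 = (¼)*1 = ¼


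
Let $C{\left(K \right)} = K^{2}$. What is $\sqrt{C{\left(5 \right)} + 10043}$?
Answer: $2 \sqrt{2517} \approx 100.34$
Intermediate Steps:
$\sqrt{C{\left(5 \right)} + 10043} = \sqrt{5^{2} + 10043} = \sqrt{25 + 10043} = \sqrt{10068} = 2 \sqrt{2517}$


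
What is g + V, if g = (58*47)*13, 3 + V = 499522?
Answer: 534957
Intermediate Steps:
V = 499519 (V = -3 + 499522 = 499519)
g = 35438 (g = 2726*13 = 35438)
g + V = 35438 + 499519 = 534957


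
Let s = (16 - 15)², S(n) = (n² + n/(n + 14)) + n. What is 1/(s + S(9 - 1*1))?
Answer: 11/807 ≈ 0.013631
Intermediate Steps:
S(n) = n + n² + n/(14 + n) (S(n) = (n² + n/(14 + n)) + n = n + n² + n/(14 + n))
s = 1 (s = 1² = 1)
1/(s + S(9 - 1*1)) = 1/(1 + (9 - 1*1)*(15 + (9 - 1*1)² + 15*(9 - 1*1))/(14 + (9 - 1*1))) = 1/(1 + (9 - 1)*(15 + (9 - 1)² + 15*(9 - 1))/(14 + (9 - 1))) = 1/(1 + 8*(15 + 8² + 15*8)/(14 + 8)) = 1/(1 + 8*(15 + 64 + 120)/22) = 1/(1 + 8*(1/22)*199) = 1/(1 + 796/11) = 1/(807/11) = 11/807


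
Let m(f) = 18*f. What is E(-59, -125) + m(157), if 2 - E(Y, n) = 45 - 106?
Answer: 2889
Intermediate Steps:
E(Y, n) = 63 (E(Y, n) = 2 - (45 - 106) = 2 - 1*(-61) = 2 + 61 = 63)
E(-59, -125) + m(157) = 63 + 18*157 = 63 + 2826 = 2889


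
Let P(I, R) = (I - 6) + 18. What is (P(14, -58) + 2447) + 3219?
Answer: 5692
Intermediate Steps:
P(I, R) = 12 + I (P(I, R) = (-6 + I) + 18 = 12 + I)
(P(14, -58) + 2447) + 3219 = ((12 + 14) + 2447) + 3219 = (26 + 2447) + 3219 = 2473 + 3219 = 5692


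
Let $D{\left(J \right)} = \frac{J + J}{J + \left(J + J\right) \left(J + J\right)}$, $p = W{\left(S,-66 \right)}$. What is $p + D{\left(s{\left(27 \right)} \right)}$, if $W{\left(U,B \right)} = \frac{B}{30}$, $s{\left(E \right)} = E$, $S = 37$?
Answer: $- \frac{1189}{545} \approx -2.1817$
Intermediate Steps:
$W{\left(U,B \right)} = \frac{B}{30}$ ($W{\left(U,B \right)} = B \frac{1}{30} = \frac{B}{30}$)
$p = - \frac{11}{5}$ ($p = \frac{1}{30} \left(-66\right) = - \frac{11}{5} \approx -2.2$)
$D{\left(J \right)} = \frac{2 J}{J + 4 J^{2}}$ ($D{\left(J \right)} = \frac{2 J}{J + 2 J 2 J} = \frac{2 J}{J + 4 J^{2}}$)
$p + D{\left(s{\left(27 \right)} \right)} = - \frac{11}{5} + \frac{2}{1 + 4 \cdot 27} = - \frac{11}{5} + \frac{2}{1 + 108} = - \frac{11}{5} + \frac{2}{109} = - \frac{1189}{545}$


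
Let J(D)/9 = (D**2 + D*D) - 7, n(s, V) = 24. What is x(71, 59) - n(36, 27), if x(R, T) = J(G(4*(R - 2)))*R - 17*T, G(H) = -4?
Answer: 14948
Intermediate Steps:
J(D) = -63 + 18*D**2 (J(D) = 9*((D**2 + D*D) - 7) = 9*((D**2 + D**2) - 7) = 9*(2*D**2 - 7) = 9*(-7 + 2*D**2) = -63 + 18*D**2)
x(R, T) = -17*T + 225*R (x(R, T) = (-63 + 18*(-4)**2)*R - 17*T = (-63 + 18*16)*R - 17*T = (-63 + 288)*R - 17*T = 225*R - 17*T = -17*T + 225*R)
x(71, 59) - n(36, 27) = (-17*59 + 225*71) - 1*24 = (-1003 + 15975) - 24 = 14972 - 24 = 14948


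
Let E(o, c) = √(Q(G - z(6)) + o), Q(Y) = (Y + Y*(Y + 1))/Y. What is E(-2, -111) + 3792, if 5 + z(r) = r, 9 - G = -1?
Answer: 3795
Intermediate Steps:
G = 10 (G = 9 - 1*(-1) = 9 + 1 = 10)
z(r) = -5 + r
Q(Y) = (Y + Y*(1 + Y))/Y
E(o, c) = √(11 + o) (E(o, c) = √((2 + (10 - (-5 + 6))) + o) = √((2 + (10 - 1*1)) + o) = √((2 + (10 - 1)) + o) = √((2 + 9) + o) = √(11 + o))
E(-2, -111) + 3792 = √(11 - 2) + 3792 = √9 + 3792 = 3 + 3792 = 3795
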